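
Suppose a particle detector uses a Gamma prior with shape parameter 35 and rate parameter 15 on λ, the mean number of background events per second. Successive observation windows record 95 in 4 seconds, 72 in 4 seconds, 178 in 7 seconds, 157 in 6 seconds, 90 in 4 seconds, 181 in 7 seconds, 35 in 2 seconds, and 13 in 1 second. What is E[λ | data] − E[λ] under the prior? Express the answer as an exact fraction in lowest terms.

Total count: 95 + 72 + 178 + 157 + 90 + 181 + 35 + 13 = 821.
Total exposure: 4 + 4 + 7 + 6 + 4 + 7 + 2 + 1 = 35 seconds.
The Gamma prior is conjugate for the Poisson rate, so λ | data ~ Gamma(35+821, 15+35) = Gamma(856, 50).
Posterior mean = 856/50 = 428/25; prior mean = 35/15 = 7/3. Difference = 428/25 − 7/3 = 1109/75.

1109/75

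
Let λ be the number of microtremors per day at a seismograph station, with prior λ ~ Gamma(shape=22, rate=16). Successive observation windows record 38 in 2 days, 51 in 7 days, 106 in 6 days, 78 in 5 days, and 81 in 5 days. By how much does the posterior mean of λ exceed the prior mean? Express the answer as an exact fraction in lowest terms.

2557/328

Total count: 38 + 51 + 106 + 78 + 81 = 354.
Total exposure: 2 + 7 + 6 + 5 + 5 = 25 days.
The Gamma prior is conjugate for the Poisson rate, so λ | data ~ Gamma(22+354, 16+25) = Gamma(376, 41).
Posterior mean = 376/41 = 376/41; prior mean = 22/16 = 11/8. Difference = 376/41 − 11/8 = 2557/328.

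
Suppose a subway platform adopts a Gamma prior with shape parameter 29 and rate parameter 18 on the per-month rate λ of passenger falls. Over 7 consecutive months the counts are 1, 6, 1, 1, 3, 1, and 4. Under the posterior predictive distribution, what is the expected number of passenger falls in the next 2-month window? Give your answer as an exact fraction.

Total count: 1 + 6 + 1 + 1 + 3 + 1 + 4 = 17.
Total exposure: 7 months.
Conjugate update: add total count to the shape and total exposure to the rate, giving Gamma(46, 25).
Predictive mean over a 2-month window = T·E[λ|data] = 2·46/25 = 92/25.

92/25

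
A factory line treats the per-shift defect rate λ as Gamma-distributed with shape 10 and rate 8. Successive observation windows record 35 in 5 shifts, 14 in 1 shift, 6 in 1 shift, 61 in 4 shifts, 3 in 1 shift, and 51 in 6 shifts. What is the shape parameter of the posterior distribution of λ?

180

Total count: 35 + 14 + 6 + 61 + 3 + 51 = 170.
Total exposure: 5 + 1 + 1 + 4 + 1 + 6 = 18 shifts.
The Gamma prior is conjugate for the Poisson rate, so λ | data ~ Gamma(10+170, 8+18) = Gamma(180, 26).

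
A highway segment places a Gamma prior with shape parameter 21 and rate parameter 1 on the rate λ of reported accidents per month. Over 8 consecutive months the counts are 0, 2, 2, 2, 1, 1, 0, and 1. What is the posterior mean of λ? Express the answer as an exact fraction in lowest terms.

10/3

Total count: 0 + 2 + 2 + 2 + 1 + 1 + 0 + 1 = 9.
Total exposure: 8 months.
Gamma(α, β) with Poisson data over total exposure Σt gives posterior Gamma(α+Σx, β+Σt) = Gamma(30, 9).
Posterior mean = α'/β' = 30/9 = 10/3.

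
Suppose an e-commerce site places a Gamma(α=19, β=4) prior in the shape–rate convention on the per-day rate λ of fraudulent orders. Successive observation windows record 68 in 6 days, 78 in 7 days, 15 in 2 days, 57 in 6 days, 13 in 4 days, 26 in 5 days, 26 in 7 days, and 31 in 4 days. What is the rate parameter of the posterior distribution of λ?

45

Total count: 68 + 78 + 15 + 57 + 13 + 26 + 26 + 31 = 314.
Total exposure: 6 + 7 + 2 + 6 + 4 + 5 + 7 + 4 = 41 days.
By Gamma–Poisson conjugacy, the posterior is Gamma(α + Σx, β + Σt) = Gamma(19 + 314, 4 + 41) = Gamma(333, 45).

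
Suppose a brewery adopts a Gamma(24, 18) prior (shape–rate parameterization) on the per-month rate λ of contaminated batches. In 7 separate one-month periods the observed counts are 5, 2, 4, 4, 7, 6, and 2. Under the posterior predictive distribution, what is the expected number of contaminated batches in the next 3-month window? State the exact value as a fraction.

Total count: 5 + 2 + 4 + 4 + 7 + 6 + 2 = 30.
Total exposure: 7 months.
Conjugate update: add total count to the shape and total exposure to the rate, giving Gamma(54, 25).
Predictive mean over a 3-month window = T·E[λ|data] = 3·54/25 = 162/25.

162/25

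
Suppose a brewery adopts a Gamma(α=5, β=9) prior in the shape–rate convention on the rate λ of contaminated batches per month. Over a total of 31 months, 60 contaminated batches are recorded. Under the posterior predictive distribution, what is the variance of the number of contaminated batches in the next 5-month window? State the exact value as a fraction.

Total count 60 over total exposure 31 months.
Posterior: α' = 5 + 60 = 65, β' = 9 + 31 = 40.
The posterior predictive for a window of length T is Negative Binomial with variance T·α'·(β'+T)/β'² = 5·65·45/1600 = 585/64.

585/64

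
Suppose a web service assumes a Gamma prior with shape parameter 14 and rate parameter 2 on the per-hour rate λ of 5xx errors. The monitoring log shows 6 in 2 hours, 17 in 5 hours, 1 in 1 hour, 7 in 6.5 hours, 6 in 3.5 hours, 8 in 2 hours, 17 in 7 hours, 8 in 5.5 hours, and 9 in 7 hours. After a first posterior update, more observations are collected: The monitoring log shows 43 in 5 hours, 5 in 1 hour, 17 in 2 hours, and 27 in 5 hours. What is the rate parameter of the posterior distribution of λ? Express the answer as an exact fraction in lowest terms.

Total count: 6 + 17 + 1 + 7 + 6 + 8 + 17 + 8 + 9 = 79.
Total exposure: 2 + 5 + 1 + 6.5 + 3.5 + 2 + 7 + 5.5 + 7 = 39.5 hours.
After the first batch: Gamma(14 + 79, 2 + 39.5) = Gamma(93, 83/2).
Total count: 43 + 5 + 17 + 27 = 92.
Total exposure: 5 + 1 + 2 + 5 = 13 hours.
After the second batch: Gamma(93 + 92, 83/2 + 13) = Gamma(185, 109/2).

109/2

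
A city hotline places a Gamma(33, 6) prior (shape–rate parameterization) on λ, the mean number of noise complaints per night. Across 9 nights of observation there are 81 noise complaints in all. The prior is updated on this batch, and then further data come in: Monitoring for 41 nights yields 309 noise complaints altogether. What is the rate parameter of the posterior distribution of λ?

56

Total count 81 over total exposure 9 nights.
After the first batch: Gamma(33 + 81, 6 + 9) = Gamma(114, 15).
Total count 309 over total exposure 41 nights.
After the second batch: Gamma(114 + 309, 15 + 41) = Gamma(423, 56).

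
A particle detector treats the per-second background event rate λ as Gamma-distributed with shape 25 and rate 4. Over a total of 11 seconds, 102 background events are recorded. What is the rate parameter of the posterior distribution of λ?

15

Total count 102 over total exposure 11 seconds.
Gamma(α, β) with Poisson data over total exposure Σt gives posterior Gamma(α+Σx, β+Σt) = Gamma(127, 15).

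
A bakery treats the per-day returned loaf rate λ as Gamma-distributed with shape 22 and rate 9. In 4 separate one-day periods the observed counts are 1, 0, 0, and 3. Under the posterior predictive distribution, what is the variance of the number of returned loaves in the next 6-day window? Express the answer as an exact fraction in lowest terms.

228/13

Total count: 1 + 0 + 0 + 3 = 4.
Total exposure: 4 days.
Gamma(α, β) with Poisson data over total exposure Σt gives posterior Gamma(α+Σx, β+Σt) = Gamma(26, 13).
The posterior predictive for a window of length T is Negative Binomial with variance T·α'·(β'+T)/β'² = 6·26·19/169 = 228/13.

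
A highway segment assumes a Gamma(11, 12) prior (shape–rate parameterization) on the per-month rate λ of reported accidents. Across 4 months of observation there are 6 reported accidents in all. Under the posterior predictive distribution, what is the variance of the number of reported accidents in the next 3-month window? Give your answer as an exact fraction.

969/256

Total count 6 over total exposure 4 months.
By Gamma–Poisson conjugacy, the posterior is Gamma(α + Σx, β + Σt) = Gamma(11 + 6, 12 + 4) = Gamma(17, 16).
The posterior predictive for a window of length T is Negative Binomial with variance T·α'·(β'+T)/β'² = 3·17·19/256 = 969/256.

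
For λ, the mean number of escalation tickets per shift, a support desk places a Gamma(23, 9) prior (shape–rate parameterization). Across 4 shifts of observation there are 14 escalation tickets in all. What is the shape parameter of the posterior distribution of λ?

37

Total count 14 over total exposure 4 shifts.
The Gamma prior is conjugate for the Poisson rate, so λ | data ~ Gamma(23+14, 9+4) = Gamma(37, 13).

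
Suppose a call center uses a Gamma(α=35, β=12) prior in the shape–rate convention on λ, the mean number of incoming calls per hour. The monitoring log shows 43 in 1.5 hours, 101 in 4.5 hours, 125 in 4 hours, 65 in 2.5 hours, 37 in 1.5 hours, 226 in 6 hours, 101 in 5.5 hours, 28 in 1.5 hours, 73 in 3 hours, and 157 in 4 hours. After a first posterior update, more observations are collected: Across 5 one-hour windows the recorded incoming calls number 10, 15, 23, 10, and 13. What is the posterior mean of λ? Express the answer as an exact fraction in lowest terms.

Total count: 43 + 101 + 125 + 65 + 37 + 226 + 101 + 28 + 73 + 157 = 956.
Total exposure: 1.5 + 4.5 + 4 + 2.5 + 1.5 + 6 + 5.5 + 1.5 + 3 + 4 = 34 hours.
After the first batch: Gamma(35 + 956, 12 + 34) = Gamma(991, 46).
Total count: 10 + 15 + 23 + 10 + 13 = 71.
Total exposure: 5 hours.
After the second batch: Gamma(991 + 71, 46 + 5) = Gamma(1062, 51).
Posterior mean = α'/β' = 1062/51 = 354/17.

354/17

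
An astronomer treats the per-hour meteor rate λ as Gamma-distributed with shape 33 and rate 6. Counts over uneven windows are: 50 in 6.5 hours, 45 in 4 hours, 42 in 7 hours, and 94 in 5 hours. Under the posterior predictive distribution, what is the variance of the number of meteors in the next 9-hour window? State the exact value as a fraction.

Total count: 50 + 45 + 42 + 94 = 231.
Total exposure: 6.5 + 4 + 7 + 5 = 22.5 hours.
Posterior: α' = 33 + 231 = 264, β' = 6 + 22.5 = 57/2.
The posterior predictive for a window of length T is Negative Binomial with variance T·α'·(β'+T)/β'² = 9·264·(75/2)/(3249/4) = 39600/361.

39600/361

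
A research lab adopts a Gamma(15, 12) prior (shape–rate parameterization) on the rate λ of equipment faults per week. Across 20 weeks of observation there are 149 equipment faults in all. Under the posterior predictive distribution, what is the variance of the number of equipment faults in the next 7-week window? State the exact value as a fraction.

11193/256

Total count 149 over total exposure 20 weeks.
The Gamma prior is conjugate for the Poisson rate, so λ | data ~ Gamma(15+149, 12+20) = Gamma(164, 32).
The posterior predictive for a window of length T is Negative Binomial with variance T·α'·(β'+T)/β'² = 7·164·39/1024 = 11193/256.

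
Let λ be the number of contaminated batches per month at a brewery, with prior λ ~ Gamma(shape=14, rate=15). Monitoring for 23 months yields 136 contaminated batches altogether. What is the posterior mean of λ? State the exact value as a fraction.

Total count 136 over total exposure 23 months.
Gamma(α, β) with Poisson data over total exposure Σt gives posterior Gamma(α+Σx, β+Σt) = Gamma(150, 38).
Posterior mean = α'/β' = 150/38 = 75/19.

75/19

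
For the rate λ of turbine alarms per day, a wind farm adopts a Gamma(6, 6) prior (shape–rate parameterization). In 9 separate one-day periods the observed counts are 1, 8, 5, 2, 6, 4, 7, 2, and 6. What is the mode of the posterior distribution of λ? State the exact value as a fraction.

Total count: 1 + 8 + 5 + 2 + 6 + 4 + 7 + 2 + 6 = 41.
Total exposure: 9 days.
The Gamma prior is conjugate for the Poisson rate, so λ | data ~ Gamma(6+41, 6+9) = Gamma(47, 15).
Posterior mode = (α'−1)/β' = 46/15.

46/15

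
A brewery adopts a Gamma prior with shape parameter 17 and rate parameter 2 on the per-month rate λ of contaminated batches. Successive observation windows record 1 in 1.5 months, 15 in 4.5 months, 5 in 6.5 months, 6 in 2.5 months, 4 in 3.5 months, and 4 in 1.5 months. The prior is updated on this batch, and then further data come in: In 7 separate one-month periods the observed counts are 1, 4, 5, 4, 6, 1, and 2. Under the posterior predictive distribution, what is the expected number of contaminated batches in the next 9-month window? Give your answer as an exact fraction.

Total count: 1 + 15 + 5 + 6 + 4 + 4 = 35.
Total exposure: 1.5 + 4.5 + 6.5 + 2.5 + 3.5 + 1.5 = 20 months.
After the first batch: Gamma(17 + 35, 2 + 20) = Gamma(52, 22).
Total count: 1 + 4 + 5 + 4 + 6 + 1 + 2 = 23.
Total exposure: 7 months.
After the second batch: Gamma(52 + 23, 22 + 7) = Gamma(75, 29).
Predictive mean over a 9-month window = T·E[λ|data] = 9·75/29 = 675/29.

675/29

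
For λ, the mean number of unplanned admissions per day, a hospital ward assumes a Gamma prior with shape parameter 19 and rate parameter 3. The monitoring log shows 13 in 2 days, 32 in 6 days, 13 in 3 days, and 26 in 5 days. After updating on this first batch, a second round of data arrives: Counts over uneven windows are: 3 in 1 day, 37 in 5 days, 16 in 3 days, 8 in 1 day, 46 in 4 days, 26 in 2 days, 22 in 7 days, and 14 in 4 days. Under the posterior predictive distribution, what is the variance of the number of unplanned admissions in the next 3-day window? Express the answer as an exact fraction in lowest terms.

40425/2116

Total count: 13 + 32 + 13 + 26 = 84.
Total exposure: 2 + 6 + 3 + 5 = 16 days.
After the first batch: Gamma(19 + 84, 3 + 16) = Gamma(103, 19).
Total count: 3 + 37 + 16 + 8 + 46 + 26 + 22 + 14 = 172.
Total exposure: 1 + 5 + 3 + 1 + 4 + 2 + 7 + 4 = 27 days.
After the second batch: Gamma(103 + 172, 19 + 27) = Gamma(275, 46).
The posterior predictive for a window of length T is Negative Binomial with variance T·α'·(β'+T)/β'² = 3·275·49/2116 = 40425/2116.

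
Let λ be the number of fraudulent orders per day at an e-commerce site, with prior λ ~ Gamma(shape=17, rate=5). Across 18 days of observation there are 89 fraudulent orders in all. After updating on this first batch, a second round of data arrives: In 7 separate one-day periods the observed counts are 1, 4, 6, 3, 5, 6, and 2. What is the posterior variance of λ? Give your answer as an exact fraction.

Total count 89 over total exposure 18 days.
After the first batch: Gamma(17 + 89, 5 + 18) = Gamma(106, 23).
Total count: 1 + 4 + 6 + 3 + 5 + 6 + 2 = 27.
Total exposure: 7 days.
After the second batch: Gamma(106 + 27, 23 + 7) = Gamma(133, 30).
Posterior variance = α'/β'² = 133/900.

133/900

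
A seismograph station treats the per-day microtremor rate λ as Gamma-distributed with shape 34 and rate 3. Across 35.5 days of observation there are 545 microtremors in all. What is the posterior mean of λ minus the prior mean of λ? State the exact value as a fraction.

856/231

Total count 545 over total exposure 35.5 days.
By Gamma–Poisson conjugacy, the posterior is Gamma(α + Σx, β + Σt) = Gamma(34 + 545, 3 + 35.5) = Gamma(579, 77/2).
Posterior mean = 579/(77/2) = 1158/77; prior mean = 34/3 = 34/3. Difference = 1158/77 − 34/3 = 856/231.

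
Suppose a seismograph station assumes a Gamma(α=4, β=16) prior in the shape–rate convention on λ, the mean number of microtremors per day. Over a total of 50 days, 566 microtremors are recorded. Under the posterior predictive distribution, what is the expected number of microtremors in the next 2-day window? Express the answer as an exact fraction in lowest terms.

Total count 566 over total exposure 50 days.
By Gamma–Poisson conjugacy, the posterior is Gamma(α + Σx, β + Σt) = Gamma(4 + 566, 16 + 50) = Gamma(570, 66).
Predictive mean over a 2-day window = T·E[λ|data] = 2·570/66 = 190/11.

190/11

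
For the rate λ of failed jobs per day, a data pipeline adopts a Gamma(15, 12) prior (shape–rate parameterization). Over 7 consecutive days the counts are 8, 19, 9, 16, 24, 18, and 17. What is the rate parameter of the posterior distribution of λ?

Total count: 8 + 19 + 9 + 16 + 24 + 18 + 17 = 111.
Total exposure: 7 days.
The Gamma prior is conjugate for the Poisson rate, so λ | data ~ Gamma(15+111, 12+7) = Gamma(126, 19).

19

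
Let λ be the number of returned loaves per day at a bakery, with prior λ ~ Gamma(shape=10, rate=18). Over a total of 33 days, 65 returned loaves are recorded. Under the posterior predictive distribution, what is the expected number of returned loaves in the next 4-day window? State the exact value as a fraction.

Total count 65 over total exposure 33 days.
Gamma(α, β) with Poisson data over total exposure Σt gives posterior Gamma(α+Σx, β+Σt) = Gamma(75, 51).
Predictive mean over a 4-day window = T·E[λ|data] = 4·75/51 = 100/17.

100/17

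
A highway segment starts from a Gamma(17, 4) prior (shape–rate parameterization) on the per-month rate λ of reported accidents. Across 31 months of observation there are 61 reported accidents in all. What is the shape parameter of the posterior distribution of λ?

Total count 61 over total exposure 31 months.
Posterior: α' = 17 + 61 = 78, β' = 4 + 31 = 35.

78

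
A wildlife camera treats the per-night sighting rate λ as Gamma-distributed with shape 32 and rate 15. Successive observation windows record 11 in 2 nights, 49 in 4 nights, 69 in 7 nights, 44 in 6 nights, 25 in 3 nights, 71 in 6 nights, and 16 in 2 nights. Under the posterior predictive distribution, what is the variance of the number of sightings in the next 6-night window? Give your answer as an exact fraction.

Total count: 11 + 49 + 69 + 44 + 25 + 71 + 16 = 285.
Total exposure: 2 + 4 + 7 + 6 + 3 + 6 + 2 = 30 nights.
The Gamma prior is conjugate for the Poisson rate, so λ | data ~ Gamma(32+285, 15+30) = Gamma(317, 45).
The posterior predictive for a window of length T is Negative Binomial with variance T·α'·(β'+T)/β'² = 6·317·51/2025 = 10778/225.

10778/225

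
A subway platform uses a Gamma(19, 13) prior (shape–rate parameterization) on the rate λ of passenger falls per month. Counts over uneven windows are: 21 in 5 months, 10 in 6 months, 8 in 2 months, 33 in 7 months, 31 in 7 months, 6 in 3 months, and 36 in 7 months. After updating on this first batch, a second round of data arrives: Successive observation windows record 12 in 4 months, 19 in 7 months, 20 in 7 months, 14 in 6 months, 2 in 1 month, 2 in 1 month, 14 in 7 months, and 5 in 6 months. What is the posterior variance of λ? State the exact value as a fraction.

252/7921

Total count: 21 + 10 + 8 + 33 + 31 + 6 + 36 = 145.
Total exposure: 5 + 6 + 2 + 7 + 7 + 3 + 7 = 37 months.
After the first batch: Gamma(19 + 145, 13 + 37) = Gamma(164, 50).
Total count: 12 + 19 + 20 + 14 + 2 + 2 + 14 + 5 = 88.
Total exposure: 4 + 7 + 7 + 6 + 1 + 1 + 7 + 6 = 39 months.
After the second batch: Gamma(164 + 88, 50 + 39) = Gamma(252, 89).
Posterior variance = α'/β'² = 252/7921.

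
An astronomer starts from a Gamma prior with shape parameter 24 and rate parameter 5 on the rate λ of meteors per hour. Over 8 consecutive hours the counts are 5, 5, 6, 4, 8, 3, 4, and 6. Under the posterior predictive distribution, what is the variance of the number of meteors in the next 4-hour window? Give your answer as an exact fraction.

Total count: 5 + 5 + 6 + 4 + 8 + 3 + 4 + 6 = 41.
Total exposure: 8 hours.
The Gamma prior is conjugate for the Poisson rate, so λ | data ~ Gamma(24+41, 5+8) = Gamma(65, 13).
The posterior predictive for a window of length T is Negative Binomial with variance T·α'·(β'+T)/β'² = 4·65·17/169 = 340/13.

340/13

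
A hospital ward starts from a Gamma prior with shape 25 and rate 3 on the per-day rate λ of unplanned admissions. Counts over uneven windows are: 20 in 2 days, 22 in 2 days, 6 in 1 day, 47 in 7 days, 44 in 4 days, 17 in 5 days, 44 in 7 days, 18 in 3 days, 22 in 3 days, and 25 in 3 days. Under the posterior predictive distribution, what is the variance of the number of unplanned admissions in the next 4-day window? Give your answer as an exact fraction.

Total count: 20 + 22 + 6 + 47 + 44 + 17 + 44 + 18 + 22 + 25 = 265.
Total exposure: 2 + 2 + 1 + 7 + 4 + 5 + 7 + 3 + 3 + 3 = 37 days.
By Gamma–Poisson conjugacy, the posterior is Gamma(α + Σx, β + Σt) = Gamma(25 + 265, 3 + 37) = Gamma(290, 40).
The posterior predictive for a window of length T is Negative Binomial with variance T·α'·(β'+T)/β'² = 4·290·44/1600 = 319/10.

319/10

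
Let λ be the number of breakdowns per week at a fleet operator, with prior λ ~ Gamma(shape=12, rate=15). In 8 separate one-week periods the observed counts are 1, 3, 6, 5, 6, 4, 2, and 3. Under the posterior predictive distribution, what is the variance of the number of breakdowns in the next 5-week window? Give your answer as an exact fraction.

5880/529

Total count: 1 + 3 + 6 + 5 + 6 + 4 + 2 + 3 = 30.
Total exposure: 8 weeks.
The Gamma prior is conjugate for the Poisson rate, so λ | data ~ Gamma(12+30, 15+8) = Gamma(42, 23).
The posterior predictive for a window of length T is Negative Binomial with variance T·α'·(β'+T)/β'² = 5·42·28/529 = 5880/529.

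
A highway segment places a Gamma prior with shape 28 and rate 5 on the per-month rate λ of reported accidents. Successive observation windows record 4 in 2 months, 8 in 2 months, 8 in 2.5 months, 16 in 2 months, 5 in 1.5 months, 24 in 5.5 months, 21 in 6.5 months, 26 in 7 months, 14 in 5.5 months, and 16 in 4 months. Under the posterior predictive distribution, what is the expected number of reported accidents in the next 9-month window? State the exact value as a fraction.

Total count: 4 + 8 + 8 + 16 + 5 + 24 + 21 + 26 + 14 + 16 = 142.
Total exposure: 2 + 2 + 2.5 + 2 + 1.5 + 5.5 + 6.5 + 7 + 5.5 + 4 = 38.5 months.
By Gamma–Poisson conjugacy, the posterior is Gamma(α + Σx, β + Σt) = Gamma(28 + 142, 5 + 38.5) = Gamma(170, 87/2).
Predictive mean over a 9-month window = T·E[λ|data] = 9·170/(87/2) = 1020/29.

1020/29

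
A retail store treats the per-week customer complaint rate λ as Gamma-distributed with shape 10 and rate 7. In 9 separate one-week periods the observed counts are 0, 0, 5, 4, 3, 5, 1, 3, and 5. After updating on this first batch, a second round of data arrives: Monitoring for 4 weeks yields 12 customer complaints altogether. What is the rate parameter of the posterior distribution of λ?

Total count: 0 + 0 + 5 + 4 + 3 + 5 + 1 + 3 + 5 = 26.
Total exposure: 9 weeks.
After the first batch: Gamma(10 + 26, 7 + 9) = Gamma(36, 16).
Total count 12 over total exposure 4 weeks.
After the second batch: Gamma(36 + 12, 16 + 4) = Gamma(48, 20).

20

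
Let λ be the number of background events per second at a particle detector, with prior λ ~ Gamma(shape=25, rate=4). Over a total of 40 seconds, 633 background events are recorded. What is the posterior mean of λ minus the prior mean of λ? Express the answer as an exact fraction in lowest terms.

383/44

Total count 633 over total exposure 40 seconds.
Conjugate update: add total count to the shape and total exposure to the rate, giving Gamma(658, 44).
Posterior mean = 658/44 = 329/22; prior mean = 25/4 = 25/4. Difference = 329/22 − 25/4 = 383/44.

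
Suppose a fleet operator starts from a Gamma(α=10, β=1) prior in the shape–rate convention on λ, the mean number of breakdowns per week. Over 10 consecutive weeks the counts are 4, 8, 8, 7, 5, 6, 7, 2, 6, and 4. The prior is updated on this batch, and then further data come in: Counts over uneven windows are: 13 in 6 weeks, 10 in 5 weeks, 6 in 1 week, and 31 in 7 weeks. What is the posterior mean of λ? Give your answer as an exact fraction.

127/30

Total count: 4 + 8 + 8 + 7 + 5 + 6 + 7 + 2 + 6 + 4 = 57.
Total exposure: 10 weeks.
After the first batch: Gamma(10 + 57, 1 + 10) = Gamma(67, 11).
Total count: 13 + 10 + 6 + 31 = 60.
Total exposure: 6 + 5 + 1 + 7 = 19 weeks.
After the second batch: Gamma(67 + 60, 11 + 19) = Gamma(127, 30).
Posterior mean = α'/β' = 127/30.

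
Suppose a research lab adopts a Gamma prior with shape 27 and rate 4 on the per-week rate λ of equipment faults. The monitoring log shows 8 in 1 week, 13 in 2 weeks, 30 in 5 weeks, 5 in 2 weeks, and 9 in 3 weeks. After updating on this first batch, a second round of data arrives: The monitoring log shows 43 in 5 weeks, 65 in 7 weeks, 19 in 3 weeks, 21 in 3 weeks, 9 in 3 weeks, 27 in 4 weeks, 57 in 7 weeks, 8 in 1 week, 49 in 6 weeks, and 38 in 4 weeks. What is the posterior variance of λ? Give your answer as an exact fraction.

Total count: 8 + 13 + 30 + 5 + 9 = 65.
Total exposure: 1 + 2 + 5 + 2 + 3 = 13 weeks.
After the first batch: Gamma(27 + 65, 4 + 13) = Gamma(92, 17).
Total count: 43 + 65 + 19 + 21 + 9 + 27 + 57 + 8 + 49 + 38 = 336.
Total exposure: 5 + 7 + 3 + 3 + 3 + 4 + 7 + 1 + 6 + 4 = 43 weeks.
After the second batch: Gamma(92 + 336, 17 + 43) = Gamma(428, 60).
Posterior variance = α'/β'² = 428/3600 = 107/900.

107/900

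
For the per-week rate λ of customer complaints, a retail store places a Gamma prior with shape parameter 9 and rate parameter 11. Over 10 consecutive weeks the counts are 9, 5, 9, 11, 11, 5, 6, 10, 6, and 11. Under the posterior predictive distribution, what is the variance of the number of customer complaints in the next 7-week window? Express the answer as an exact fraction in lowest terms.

Total count: 9 + 5 + 9 + 11 + 11 + 5 + 6 + 10 + 6 + 11 = 83.
Total exposure: 10 weeks.
Conjugate update: add total count to the shape and total exposure to the rate, giving Gamma(92, 21).
The posterior predictive for a window of length T is Negative Binomial with variance T·α'·(β'+T)/β'² = 7·92·28/441 = 368/9.

368/9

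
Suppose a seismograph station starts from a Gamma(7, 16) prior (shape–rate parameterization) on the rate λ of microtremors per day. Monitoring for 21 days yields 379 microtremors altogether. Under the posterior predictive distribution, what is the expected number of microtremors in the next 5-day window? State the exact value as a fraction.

1930/37

Total count 379 over total exposure 21 days.
Conjugate update: add total count to the shape and total exposure to the rate, giving Gamma(386, 37).
Predictive mean over a 5-day window = T·E[λ|data] = 5·386/37 = 1930/37.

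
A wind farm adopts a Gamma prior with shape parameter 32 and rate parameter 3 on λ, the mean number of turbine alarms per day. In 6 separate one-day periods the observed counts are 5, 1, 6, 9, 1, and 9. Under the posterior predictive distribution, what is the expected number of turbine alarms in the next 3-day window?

21

Total count: 5 + 1 + 6 + 9 + 1 + 9 = 31.
Total exposure: 6 days.
By Gamma–Poisson conjugacy, the posterior is Gamma(α + Σx, β + Σt) = Gamma(32 + 31, 3 + 6) = Gamma(63, 9).
Predictive mean over a 3-day window = T·E[λ|data] = 3·63/9 = 21.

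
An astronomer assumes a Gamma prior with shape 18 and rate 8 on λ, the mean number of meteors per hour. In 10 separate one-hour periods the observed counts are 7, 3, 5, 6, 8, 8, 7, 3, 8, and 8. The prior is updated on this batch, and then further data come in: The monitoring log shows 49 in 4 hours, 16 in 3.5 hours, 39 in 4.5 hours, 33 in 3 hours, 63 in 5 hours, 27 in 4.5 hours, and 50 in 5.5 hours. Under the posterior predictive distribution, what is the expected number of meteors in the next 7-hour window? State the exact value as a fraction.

Total count: 7 + 3 + 5 + 6 + 8 + 8 + 7 + 3 + 8 + 8 = 63.
Total exposure: 10 hours.
After the first batch: Gamma(18 + 63, 8 + 10) = Gamma(81, 18).
Total count: 49 + 16 + 39 + 33 + 63 + 27 + 50 = 277.
Total exposure: 4 + 3.5 + 4.5 + 3 + 5 + 4.5 + 5.5 = 30 hours.
After the second batch: Gamma(81 + 277, 18 + 30) = Gamma(358, 48).
Predictive mean over a 7-hour window = T·E[λ|data] = 7·358/48 = 1253/24.

1253/24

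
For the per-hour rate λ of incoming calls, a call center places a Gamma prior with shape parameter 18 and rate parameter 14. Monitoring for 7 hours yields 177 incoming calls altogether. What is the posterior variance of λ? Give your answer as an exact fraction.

Total count 177 over total exposure 7 hours.
Posterior: α' = 18 + 177 = 195, β' = 14 + 7 = 21.
Posterior variance = α'/β'² = 195/441 = 65/147.

65/147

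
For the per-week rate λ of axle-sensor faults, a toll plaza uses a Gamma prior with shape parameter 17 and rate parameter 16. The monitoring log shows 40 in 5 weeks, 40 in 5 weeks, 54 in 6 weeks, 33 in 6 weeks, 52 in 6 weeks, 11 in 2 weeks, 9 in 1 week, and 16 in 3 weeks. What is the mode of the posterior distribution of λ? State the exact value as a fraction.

271/50

Total count: 40 + 40 + 54 + 33 + 52 + 11 + 9 + 16 = 255.
Total exposure: 5 + 5 + 6 + 6 + 6 + 2 + 1 + 3 = 34 weeks.
Gamma(α, β) with Poisson data over total exposure Σt gives posterior Gamma(α+Σx, β+Σt) = Gamma(272, 50).
Posterior mode = (α'−1)/β' = 271/50.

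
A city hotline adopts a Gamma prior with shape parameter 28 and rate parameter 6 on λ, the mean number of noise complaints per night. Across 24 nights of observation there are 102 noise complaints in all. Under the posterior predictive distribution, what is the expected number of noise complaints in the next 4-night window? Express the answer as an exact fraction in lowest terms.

52/3

Total count 102 over total exposure 24 nights.
By Gamma–Poisson conjugacy, the posterior is Gamma(α + Σx, β + Σt) = Gamma(28 + 102, 6 + 24) = Gamma(130, 30).
Predictive mean over a 4-night window = T·E[λ|data] = 4·130/30 = 52/3.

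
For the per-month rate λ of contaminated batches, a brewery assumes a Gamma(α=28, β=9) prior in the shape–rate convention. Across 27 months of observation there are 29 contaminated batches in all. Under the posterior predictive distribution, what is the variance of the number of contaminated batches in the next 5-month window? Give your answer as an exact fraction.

3895/432

Total count 29 over total exposure 27 months.
Conjugate update: add total count to the shape and total exposure to the rate, giving Gamma(57, 36).
The posterior predictive for a window of length T is Negative Binomial with variance T·α'·(β'+T)/β'² = 5·57·41/1296 = 3895/432.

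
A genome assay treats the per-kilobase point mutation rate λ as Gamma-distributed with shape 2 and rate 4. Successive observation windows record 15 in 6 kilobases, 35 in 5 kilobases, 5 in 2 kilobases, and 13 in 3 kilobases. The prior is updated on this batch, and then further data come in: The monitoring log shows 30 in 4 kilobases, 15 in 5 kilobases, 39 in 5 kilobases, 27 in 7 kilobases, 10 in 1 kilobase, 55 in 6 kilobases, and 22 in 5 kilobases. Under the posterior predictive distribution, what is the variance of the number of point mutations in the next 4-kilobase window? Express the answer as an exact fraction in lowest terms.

61104/2809

Total count: 15 + 35 + 5 + 13 = 68.
Total exposure: 6 + 5 + 2 + 3 = 16 kilobases.
After the first batch: Gamma(2 + 68, 4 + 16) = Gamma(70, 20).
Total count: 30 + 15 + 39 + 27 + 10 + 55 + 22 = 198.
Total exposure: 4 + 5 + 5 + 7 + 1 + 6 + 5 = 33 kilobases.
After the second batch: Gamma(70 + 198, 20 + 33) = Gamma(268, 53).
The posterior predictive for a window of length T is Negative Binomial with variance T·α'·(β'+T)/β'² = 4·268·57/2809 = 61104/2809.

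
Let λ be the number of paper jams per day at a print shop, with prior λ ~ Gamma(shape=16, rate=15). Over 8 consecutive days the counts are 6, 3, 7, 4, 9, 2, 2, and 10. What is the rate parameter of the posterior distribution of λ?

23

Total count: 6 + 3 + 7 + 4 + 9 + 2 + 2 + 10 = 43.
Total exposure: 8 days.
Conjugate update: add total count to the shape and total exposure to the rate, giving Gamma(59, 23).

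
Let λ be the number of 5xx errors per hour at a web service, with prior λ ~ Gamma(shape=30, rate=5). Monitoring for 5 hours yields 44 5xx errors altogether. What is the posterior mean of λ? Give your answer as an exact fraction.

37/5

Total count 44 over total exposure 5 hours.
The Gamma prior is conjugate for the Poisson rate, so λ | data ~ Gamma(30+44, 5+5) = Gamma(74, 10).
Posterior mean = α'/β' = 74/10 = 37/5.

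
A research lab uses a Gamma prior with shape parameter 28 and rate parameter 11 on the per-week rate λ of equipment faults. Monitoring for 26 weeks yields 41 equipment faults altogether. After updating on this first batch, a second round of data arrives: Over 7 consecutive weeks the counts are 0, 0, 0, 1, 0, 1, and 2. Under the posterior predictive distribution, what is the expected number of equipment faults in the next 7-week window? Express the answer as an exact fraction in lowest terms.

511/44

Total count 41 over total exposure 26 weeks.
After the first batch: Gamma(28 + 41, 11 + 26) = Gamma(69, 37).
Total count: 0 + 0 + 0 + 1 + 0 + 1 + 2 = 4.
Total exposure: 7 weeks.
After the second batch: Gamma(69 + 4, 37 + 7) = Gamma(73, 44).
Predictive mean over a 7-week window = T·E[λ|data] = 7·73/44 = 511/44.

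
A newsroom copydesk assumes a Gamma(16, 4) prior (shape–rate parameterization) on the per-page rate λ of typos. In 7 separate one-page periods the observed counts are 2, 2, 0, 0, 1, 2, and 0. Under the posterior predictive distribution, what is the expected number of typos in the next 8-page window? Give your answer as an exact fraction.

Total count: 2 + 2 + 0 + 0 + 1 + 2 + 0 = 7.
Total exposure: 7 pages.
Conjugate update: add total count to the shape and total exposure to the rate, giving Gamma(23, 11).
Predictive mean over an 8-page window = T·E[λ|data] = 8·23/11 = 184/11.

184/11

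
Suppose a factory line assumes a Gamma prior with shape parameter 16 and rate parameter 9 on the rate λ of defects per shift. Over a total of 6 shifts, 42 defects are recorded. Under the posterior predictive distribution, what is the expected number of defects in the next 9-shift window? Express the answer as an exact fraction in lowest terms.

Total count 42 over total exposure 6 shifts.
Gamma(α, β) with Poisson data over total exposure Σt gives posterior Gamma(α+Σx, β+Σt) = Gamma(58, 15).
Predictive mean over a 9-shift window = T·E[λ|data] = 9·58/15 = 174/5.

174/5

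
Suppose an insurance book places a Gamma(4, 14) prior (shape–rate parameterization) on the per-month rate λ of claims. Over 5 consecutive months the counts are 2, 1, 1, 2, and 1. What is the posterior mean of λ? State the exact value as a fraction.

11/19

Total count: 2 + 1 + 1 + 2 + 1 = 7.
Total exposure: 5 months.
Gamma(α, β) with Poisson data over total exposure Σt gives posterior Gamma(α+Σx, β+Σt) = Gamma(11, 19).
Posterior mean = α'/β' = 11/19.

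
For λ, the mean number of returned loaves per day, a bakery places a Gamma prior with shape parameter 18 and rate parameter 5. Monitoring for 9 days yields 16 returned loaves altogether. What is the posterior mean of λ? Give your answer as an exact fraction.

Total count 16 over total exposure 9 days.
Conjugate update: add total count to the shape and total exposure to the rate, giving Gamma(34, 14).
Posterior mean = α'/β' = 34/14 = 17/7.

17/7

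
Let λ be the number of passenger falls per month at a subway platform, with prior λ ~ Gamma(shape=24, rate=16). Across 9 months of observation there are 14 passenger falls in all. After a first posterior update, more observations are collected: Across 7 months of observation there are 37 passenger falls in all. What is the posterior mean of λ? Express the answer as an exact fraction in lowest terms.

Total count 14 over total exposure 9 months.
After the first batch: Gamma(24 + 14, 16 + 9) = Gamma(38, 25).
Total count 37 over total exposure 7 months.
After the second batch: Gamma(38 + 37, 25 + 7) = Gamma(75, 32).
Posterior mean = α'/β' = 75/32.

75/32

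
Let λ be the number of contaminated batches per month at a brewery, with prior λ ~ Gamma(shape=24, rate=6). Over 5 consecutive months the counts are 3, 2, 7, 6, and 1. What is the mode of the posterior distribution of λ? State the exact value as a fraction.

Total count: 3 + 2 + 7 + 6 + 1 = 19.
Total exposure: 5 months.
The Gamma prior is conjugate for the Poisson rate, so λ | data ~ Gamma(24+19, 6+5) = Gamma(43, 11).
Posterior mode = (α'−1)/β' = 42/11.

42/11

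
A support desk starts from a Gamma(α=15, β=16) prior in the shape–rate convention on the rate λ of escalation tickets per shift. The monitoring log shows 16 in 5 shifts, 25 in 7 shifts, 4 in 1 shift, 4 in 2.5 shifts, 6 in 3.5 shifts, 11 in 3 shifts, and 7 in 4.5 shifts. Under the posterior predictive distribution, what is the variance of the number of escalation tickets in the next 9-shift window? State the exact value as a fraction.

163152/7225

Total count: 16 + 25 + 4 + 4 + 6 + 11 + 7 = 73.
Total exposure: 5 + 7 + 1 + 2.5 + 3.5 + 3 + 4.5 = 26.5 shifts.
Conjugate update: add total count to the shape and total exposure to the rate, giving Gamma(88, 85/2).
The posterior predictive for a window of length T is Negative Binomial with variance T·α'·(β'+T)/β'² = 9·88·(103/2)/(7225/4) = 163152/7225.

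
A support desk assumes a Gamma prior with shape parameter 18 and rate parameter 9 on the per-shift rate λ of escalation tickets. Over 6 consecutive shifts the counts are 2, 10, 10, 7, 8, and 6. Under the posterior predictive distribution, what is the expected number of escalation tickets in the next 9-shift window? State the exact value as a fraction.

Total count: 2 + 10 + 10 + 7 + 8 + 6 = 43.
Total exposure: 6 shifts.
Gamma(α, β) with Poisson data over total exposure Σt gives posterior Gamma(α+Σx, β+Σt) = Gamma(61, 15).
Predictive mean over a 9-shift window = T·E[λ|data] = 9·61/15 = 183/5.

183/5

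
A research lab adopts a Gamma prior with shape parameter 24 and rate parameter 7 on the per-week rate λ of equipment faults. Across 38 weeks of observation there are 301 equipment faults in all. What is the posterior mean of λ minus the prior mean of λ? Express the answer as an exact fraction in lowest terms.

Total count 301 over total exposure 38 weeks.
By Gamma–Poisson conjugacy, the posterior is Gamma(α + Σx, β + Σt) = Gamma(24 + 301, 7 + 38) = Gamma(325, 45).
Posterior mean = 325/45 = 65/9; prior mean = 24/7 = 24/7. Difference = 65/9 − 24/7 = 239/63.

239/63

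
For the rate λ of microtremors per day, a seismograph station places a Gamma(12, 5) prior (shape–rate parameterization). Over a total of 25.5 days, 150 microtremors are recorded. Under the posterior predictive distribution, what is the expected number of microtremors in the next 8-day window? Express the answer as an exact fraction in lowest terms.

2592/61

Total count 150 over total exposure 25.5 days.
The Gamma prior is conjugate for the Poisson rate, so λ | data ~ Gamma(12+150, 5+25.5) = Gamma(162, 61/2).
Predictive mean over an 8-day window = T·E[λ|data] = 8·162/(61/2) = 2592/61.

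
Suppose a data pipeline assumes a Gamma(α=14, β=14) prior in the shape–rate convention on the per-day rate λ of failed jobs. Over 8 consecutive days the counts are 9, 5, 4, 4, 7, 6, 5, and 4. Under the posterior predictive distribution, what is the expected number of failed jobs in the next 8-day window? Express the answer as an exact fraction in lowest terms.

232/11

Total count: 9 + 5 + 4 + 4 + 7 + 6 + 5 + 4 = 44.
Total exposure: 8 days.
Gamma(α, β) with Poisson data over total exposure Σt gives posterior Gamma(α+Σx, β+Σt) = Gamma(58, 22).
Predictive mean over an 8-day window = T·E[λ|data] = 8·58/22 = 232/11.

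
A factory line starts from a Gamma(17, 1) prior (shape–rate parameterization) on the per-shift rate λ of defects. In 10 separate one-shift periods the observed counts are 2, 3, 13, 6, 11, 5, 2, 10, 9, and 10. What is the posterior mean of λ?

8

Total count: 2 + 3 + 13 + 6 + 11 + 5 + 2 + 10 + 9 + 10 = 71.
Total exposure: 10 shifts.
The Gamma prior is conjugate for the Poisson rate, so λ | data ~ Gamma(17+71, 1+10) = Gamma(88, 11).
Posterior mean = α'/β' = 88/11 = 8.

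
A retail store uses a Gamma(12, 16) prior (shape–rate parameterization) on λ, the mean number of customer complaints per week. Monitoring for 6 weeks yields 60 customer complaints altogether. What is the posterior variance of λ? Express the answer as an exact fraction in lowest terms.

Total count 60 over total exposure 6 weeks.
By Gamma–Poisson conjugacy, the posterior is Gamma(α + Σx, β + Σt) = Gamma(12 + 60, 16 + 6) = Gamma(72, 22).
Posterior variance = α'/β'² = 72/484 = 18/121.

18/121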